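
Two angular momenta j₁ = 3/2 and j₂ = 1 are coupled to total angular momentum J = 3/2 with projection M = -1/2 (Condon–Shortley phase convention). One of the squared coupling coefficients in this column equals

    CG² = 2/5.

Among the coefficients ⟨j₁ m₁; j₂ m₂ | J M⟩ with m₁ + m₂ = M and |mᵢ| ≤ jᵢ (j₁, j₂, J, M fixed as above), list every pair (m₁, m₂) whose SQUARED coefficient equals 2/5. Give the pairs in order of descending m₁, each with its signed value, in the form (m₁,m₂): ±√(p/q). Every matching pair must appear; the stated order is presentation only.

Admissible pairs with m₁+m₂ = M = -1/2: (-3/2,1), (-1/2,0), (1/2,-1)
  (m₁,m₂)=(1/2,-1): CG² = 8/15, CG = +√(8/15)
  (m₁,m₂)=(-1/2,0): CG² = 1/15, CG = −√(1/15)
  (m₁,m₂)=(-3/2,1): CG² = 2/5, CG = −√(2/5)   ← matches the target
Pairs with CG² = 2/5: (-3/2,1): −√(2/5)

(-3/2,1): −√(2/5)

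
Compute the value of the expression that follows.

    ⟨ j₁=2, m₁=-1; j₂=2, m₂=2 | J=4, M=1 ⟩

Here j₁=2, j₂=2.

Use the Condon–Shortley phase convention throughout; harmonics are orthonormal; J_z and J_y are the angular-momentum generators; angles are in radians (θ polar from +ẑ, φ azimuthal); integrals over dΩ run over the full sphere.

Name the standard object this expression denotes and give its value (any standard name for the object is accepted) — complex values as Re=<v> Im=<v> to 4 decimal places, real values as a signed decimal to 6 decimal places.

This is a Clebsch–Gordan (vector-coupling) coefficient.
√[9·0!4!4!/9! · 1!3!4!0!5!3!] = √(10368/7)
  +(−1)^0/∏(0,0,3,4,1,0)! = 1/144  (running 1/144)
⟨..|..⟩ = √(10368/7)·(1/144) = +0.267261

Clebsch–Gordan coefficient, +√(1/14) ≈ +0.267261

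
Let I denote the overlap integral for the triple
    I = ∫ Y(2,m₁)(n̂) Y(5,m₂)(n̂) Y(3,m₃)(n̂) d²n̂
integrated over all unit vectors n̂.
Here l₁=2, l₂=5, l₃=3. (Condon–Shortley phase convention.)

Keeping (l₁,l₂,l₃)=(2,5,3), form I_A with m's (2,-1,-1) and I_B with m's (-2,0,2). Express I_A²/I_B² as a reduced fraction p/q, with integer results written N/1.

Shared (l₁,l₂,l₃)=(2,5,3): N and (l;000)² cancel in I_A²/I_B².
A: Δ = 4!·0!·6!/11! = 1/2310; Racah Σ t=0..0: t=0:+1/1152 = 1/1152; ⇒ 3j(2 5 3; 2 -1 -1)² = 1/154, sgn +1
B: Δ = 4!·0!·6!/11! = 1/2310; Racah Σ t=4..4: t=4:+1/2880 = 1/2880; ⇒ 3j(2 5 3; -2 0 2)² = 1/462, sgn -1
I_A²/I_B² = (1/154)/(1/462) = 3/1

3/1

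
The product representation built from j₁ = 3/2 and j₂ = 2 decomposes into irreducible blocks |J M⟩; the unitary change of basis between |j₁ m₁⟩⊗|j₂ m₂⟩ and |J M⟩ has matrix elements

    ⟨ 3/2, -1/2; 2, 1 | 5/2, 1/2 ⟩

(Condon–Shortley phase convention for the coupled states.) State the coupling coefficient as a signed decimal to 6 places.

j₁+j₂−J=1  J+j₁−j₂=2  J−j₁+j₂=3  j₁+j₂+J+1=7
(j₁±m₁, j₂±m₂, J±M) = (1,2,3,1,3,2)
P² = 72/35
sum k=0..1:
  [0] +1/12 = 1/12
  [1] −1/2 = -1/2
S = -5/12
C² = P²·S² = 5/14 ; C = -0.597614

−√(5/14) = -0.597614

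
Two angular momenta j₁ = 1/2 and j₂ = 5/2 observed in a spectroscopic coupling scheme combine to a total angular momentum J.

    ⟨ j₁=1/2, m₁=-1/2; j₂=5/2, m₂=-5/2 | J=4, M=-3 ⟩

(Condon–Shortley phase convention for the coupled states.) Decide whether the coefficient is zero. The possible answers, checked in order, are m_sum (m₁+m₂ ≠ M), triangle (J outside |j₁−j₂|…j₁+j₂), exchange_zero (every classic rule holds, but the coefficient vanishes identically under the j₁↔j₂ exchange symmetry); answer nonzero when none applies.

triangle

m-sum: m₁+m₂ = -1/2+(-5/2) = -3, M = -3  ✓
triangle: need |j₁−j₂| ≤ J ≤ j₁+j₂, i.e. J ∈ [2, 3]; J = 4 is outside ✗ ⇒ coefficient is 0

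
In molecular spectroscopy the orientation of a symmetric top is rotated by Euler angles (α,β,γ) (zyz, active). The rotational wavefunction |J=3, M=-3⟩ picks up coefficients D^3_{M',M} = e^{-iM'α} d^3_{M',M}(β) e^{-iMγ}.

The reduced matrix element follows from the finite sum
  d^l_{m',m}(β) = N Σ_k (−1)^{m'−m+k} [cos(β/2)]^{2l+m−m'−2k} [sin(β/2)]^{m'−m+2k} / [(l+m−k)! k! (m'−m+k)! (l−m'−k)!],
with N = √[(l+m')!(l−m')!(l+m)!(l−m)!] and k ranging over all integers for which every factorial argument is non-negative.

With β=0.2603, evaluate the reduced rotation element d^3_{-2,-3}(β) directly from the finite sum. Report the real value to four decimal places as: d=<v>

d=-0.3047

d^3_{-2,-3}(β=0.2603) via the finite sum:
Half-angle: c=0.991542, s=0.129783. N=√(1·120·1·720)=293.938769
k∈{0} keeps every argument non-negative
  k=0: (−1)^1·293.9388/(120)·0.9915^5·0.1298^1 = -0.304684
d^3_{-2,-3}(0.2603) = -0.304684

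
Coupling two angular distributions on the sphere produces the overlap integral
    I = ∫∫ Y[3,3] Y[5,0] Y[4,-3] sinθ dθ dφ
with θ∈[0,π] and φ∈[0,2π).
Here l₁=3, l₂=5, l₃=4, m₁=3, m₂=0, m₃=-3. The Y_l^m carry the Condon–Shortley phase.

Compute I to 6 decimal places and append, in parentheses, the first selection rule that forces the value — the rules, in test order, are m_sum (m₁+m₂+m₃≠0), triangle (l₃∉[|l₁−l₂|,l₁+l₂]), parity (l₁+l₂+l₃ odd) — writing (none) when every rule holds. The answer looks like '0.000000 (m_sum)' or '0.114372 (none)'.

-0.098140 (none)

m-sum 0 ✓  L=12 even ✓  2≤4≤8 ✓
Π(2lᵢ+1) = 7×11×9 = 693
triangle coeff Δ(3,5,4) = 1/180180
Σ_t [1,3]: t=1:−1/576 t=2:+1/144 t=3:−1/576 = 1/288
(3j)²=20/1001 [(3 5 4; 0 0 0)], sign=+1
Σ_t [0,0]: t=0:+1/5760 = 1/5760
(3j)²=5/572 [(3 5 4; 3 0 -3)], sign=-1
⇒ 4πI² = 225/1859
I = (-1)√(225/1859/(4π)) = -0.09814013
No selection rule forces the value: the integral is nonzero (none).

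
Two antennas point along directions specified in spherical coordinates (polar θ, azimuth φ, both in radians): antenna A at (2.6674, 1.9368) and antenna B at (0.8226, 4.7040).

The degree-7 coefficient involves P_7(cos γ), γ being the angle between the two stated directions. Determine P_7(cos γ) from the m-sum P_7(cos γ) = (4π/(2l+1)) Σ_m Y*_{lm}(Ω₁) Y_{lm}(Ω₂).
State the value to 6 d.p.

Summing Y*_{l m}(θ₁,φ₁)·Y_{l m}(θ₂,φ₂) over m ∈ [−7, 7]; prefactor 4π/(2·7+1) = 0.837758:
  m=-7: Y*=(0.001133, 0.001732)  Y=(0.003334, -0.056707)  product (0.000102, -0.000059)
  m=-6: Y*=(-0.008831, 0.012234)  Y=(-0.197042, -0.009926)  product (0.001861, -0.002323)
  m=-5: Y*=(-0.065402, -0.017344)  Y=(-0.016324, 0.388958)  product (0.007814, -0.025156)
  m=-4: Y*=(-0.022051, -0.205718)  Y=(0.434358, 0.014581)  product (-0.006578, -0.089677)
  m=-3: Y*=(0.378348, -0.193516)  Y=(0.003382, -0.134356)  product (-0.024720, -0.051488)
  m=-2: Y*=(0.378227, 0.339852)  Y=(0.301794, 0.005064)  product (0.112426, 0.104481)
  m=-1: Y*=(-0.046651, 0.121717)  Y=(0.002364, -0.281824)  product (0.034192, 0.013435)
  m=+0: Y*=(0.431444, -0.000000)  Y=(0.226481, 0.000000)  product (0.097714, 0.000000)
  m=+1: Y*=(0.046651, 0.121717)  Y=(-0.002364, -0.281824)  product (0.034192, -0.013435)
  m=+2: Y*=(0.378227, -0.339852)  Y=(0.301794, -0.005064)  product (0.112426, -0.104481)
  m=+3: Y*=(-0.378348, -0.193516)  Y=(-0.003382, -0.134356)  product (-0.024720, 0.051488)
  m=+4: Y*=(-0.022051, 0.205718)  Y=(0.434358, -0.014581)  product (-0.006578, 0.089677)
  m=+5: Y*=(0.065402, -0.017344)  Y=(0.016324, 0.388958)  product (0.007814, 0.025156)
  m=+6: Y*=(-0.008831, -0.012234)  Y=(-0.197042, 0.009926)  product (0.001861, 0.002323)
  m=+7: Y*=(-0.001133, 0.001732)  Y=(-0.003334, -0.056707)  product (0.000102, 0.000059)
Accumulated sum (0.347907, 0.000000); after 4π/(2l+1) scaling, (0.291462, 0.000000) ⇒ P_7 = 0.291462

0.291462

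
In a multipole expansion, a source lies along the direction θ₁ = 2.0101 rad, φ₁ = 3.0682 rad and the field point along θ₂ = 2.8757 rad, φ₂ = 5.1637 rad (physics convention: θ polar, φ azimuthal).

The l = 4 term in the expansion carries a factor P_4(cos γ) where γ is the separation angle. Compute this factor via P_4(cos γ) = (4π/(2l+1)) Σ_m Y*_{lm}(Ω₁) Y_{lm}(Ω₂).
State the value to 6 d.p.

0.088423

Expand P_4 via completeness: Σ_{m} conj(Y_{4,m}) at Ω₁ times Y_{4,m} at Ω₂ —
  [-4]  conj(Y_{4,-4})(Ω₁) = 0.28421 - 0.08592j ; Y_{4,-4}(Ω₂) = -0.00049 - 0.00205j ; Δ = -0.00032 - 0.00054j
  [-3]  conj(Y_{4,-3})(Ω₁) = 0.38512 - 0.08619j ; Y_{4,-3}(Ω₂) = 0.02140 + 0.00471j ; Δ = 0.00865 - 0.00003j
  [-2]  conj(Y_{4,-2})(Ω₁) = 0.07216 - 0.01067j ; Y_{4,-2}(Ω₂) = -0.07895 + 0.10002j ; Δ = -0.00463 + 0.00806j
  [-1]  conj(Y_{4,-1})(Ω₁) = -0.31488 + 0.02315j ; Y_{4,-1}(Ω₂) = -0.18397 - 0.37957j ; Δ = 0.06672 + 0.11526j
  [+0]  conj(Y_{4,0})(Ω₁) = -0.13556 + 0.00000j ; Y_{4,0}(Ω₂) = 0.57176 + 0.00000j ; Δ = -0.07751 + 0.00000j
  [+1]  conj(Y_{4,1})(Ω₁) = 0.31488 + 0.02315j ; Y_{4,1}(Ω₂) = 0.18397 - 0.37957j ; Δ = 0.06672 - 0.11526j
  [+2]  conj(Y_{4,2})(Ω₁) = 0.07216 + 0.01067j ; Y_{4,2}(Ω₂) = -0.07895 - 0.10002j ; Δ = -0.00463 - 0.00806j
  [+3]  conj(Y_{4,3})(Ω₁) = -0.38512 - 0.08619j ; Y_{4,3}(Ω₂) = -0.02140 + 0.00471j ; Δ = 0.00865 + 0.00003j
  [+4]  conj(Y_{4,4})(Ω₁) = 0.28421 + 0.08592j ; Y_{4,4}(Ω₂) = -0.00049 + 0.00205j ; Δ = -0.00032 + 0.00054j
Total Σ_m = 0.06333 - 0.00000j. Multiply by 1.396263: 0.08842 - 0.00000j. P_4(cos γ) = 0.088423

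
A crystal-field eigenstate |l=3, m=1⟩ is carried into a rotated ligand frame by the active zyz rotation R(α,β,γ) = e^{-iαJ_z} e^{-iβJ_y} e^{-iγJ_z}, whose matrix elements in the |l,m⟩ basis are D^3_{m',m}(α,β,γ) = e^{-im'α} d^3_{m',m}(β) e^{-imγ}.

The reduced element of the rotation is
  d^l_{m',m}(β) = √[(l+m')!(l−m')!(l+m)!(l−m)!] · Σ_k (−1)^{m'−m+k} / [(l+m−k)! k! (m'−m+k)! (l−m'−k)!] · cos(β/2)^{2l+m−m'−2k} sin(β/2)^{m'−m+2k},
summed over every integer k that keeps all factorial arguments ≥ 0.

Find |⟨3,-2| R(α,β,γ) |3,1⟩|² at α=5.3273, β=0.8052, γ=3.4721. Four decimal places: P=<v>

Split into d^3_{-2,1}(β=0.8052) × two z-phases.
Half-angle: c=0.920045, s=0.391812. N=√(1·120·24·2)=75.894664
Admissible k: 3..4 (factorial args all ≥0)
  k=3: (−1)^0·75.8947/(12)·0.9200^3·0.3918^3 = +0.296272
  k=4: (−1)^1·75.8947/(24)·0.9200^1·0.3918^5 = -0.026866
d^3_{-2,1}(0.8052) = +0.296272 -0.026866 = +0.269406
|D^3_{-2,1}|² = |d^3_{-2,1}(β)|² = (+0.269406)² = 0.072580 (the z-rotation phases have unit modulus)

P=0.0726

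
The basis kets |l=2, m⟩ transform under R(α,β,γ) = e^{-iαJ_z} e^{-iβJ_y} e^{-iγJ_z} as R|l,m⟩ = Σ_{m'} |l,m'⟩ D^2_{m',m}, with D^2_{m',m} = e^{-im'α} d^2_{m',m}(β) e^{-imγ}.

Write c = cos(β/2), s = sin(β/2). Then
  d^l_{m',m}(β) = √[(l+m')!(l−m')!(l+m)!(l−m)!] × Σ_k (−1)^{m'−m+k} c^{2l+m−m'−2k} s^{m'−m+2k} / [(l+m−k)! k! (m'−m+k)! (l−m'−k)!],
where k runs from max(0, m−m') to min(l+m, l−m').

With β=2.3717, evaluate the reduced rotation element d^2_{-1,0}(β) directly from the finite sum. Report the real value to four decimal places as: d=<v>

d=-0.6121

d^2_{-1,0}(β=2.3717) via the finite sum:
With c≡cos(β/2)=0.375509 and s≡sin(β/2)=0.926819, N=[1·6·2·2]^{1/2}=4.898979
The bounds max(0,m−m')=1 and min(l+m,l−m')=2 give 2 terms
  k=1: (−1)^0·4.8990/(2)·0.3755^3·0.9268^1 = +0.120208
  k=2: (−1)^1·4.8990/(2)·0.3755^1·0.9268^3 = -0.732286
d^2_{-1,0}(2.3717) = +0.120208 -0.732286 = -0.612078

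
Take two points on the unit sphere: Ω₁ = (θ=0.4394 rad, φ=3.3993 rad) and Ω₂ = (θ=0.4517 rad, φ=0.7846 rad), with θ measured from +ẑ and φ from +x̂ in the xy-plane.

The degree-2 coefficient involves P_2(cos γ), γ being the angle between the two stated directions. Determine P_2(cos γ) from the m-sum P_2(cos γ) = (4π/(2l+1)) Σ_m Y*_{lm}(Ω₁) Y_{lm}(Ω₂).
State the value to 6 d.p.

0.141065

Addition theorem: P_2(cos γ) = (4π/5) Σ_m Y*_{lm}(Ω₁) Y_{lm}(Ω₂), m = −2…2:
  m=-2: Y*=+0.060820+0.034454i  Y=+0.000117-0.073596i  product +0.002543-0.004472i
  m=-1: Y*=-0.287599-0.075802i  Y=+0.214703-0.214360i  product -0.077997+0.045375i
  m=+0: Y*=+0.459561-0.000000i  Y=+0.450510+0.000000i  product +0.207037+0.000000i
  m=+1: Y*=+0.287599-0.075802i  Y=-0.214703-0.214360i  product -0.077997-0.045375i
  m=+2: Y*=+0.060820-0.034454i  Y=+0.000117+0.073596i  product +0.002543+0.004472i
Σ over m = +0.056128-0.000000i; ×(4π/5) → +0.141065-0.000000i. Real part: 0.141065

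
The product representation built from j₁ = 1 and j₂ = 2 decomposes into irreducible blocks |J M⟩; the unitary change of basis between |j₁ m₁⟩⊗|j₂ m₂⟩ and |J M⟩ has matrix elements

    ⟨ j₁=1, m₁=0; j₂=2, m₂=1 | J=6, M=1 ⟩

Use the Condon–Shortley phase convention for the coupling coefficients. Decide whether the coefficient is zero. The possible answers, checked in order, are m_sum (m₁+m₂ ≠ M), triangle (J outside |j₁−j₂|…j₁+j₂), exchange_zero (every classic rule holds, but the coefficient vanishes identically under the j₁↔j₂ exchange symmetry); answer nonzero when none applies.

triangle

m-sum: m₁+m₂ = 0+1 = 1, M = 1  ✓
triangle: need |j₁−j₂| ≤ J ≤ j₁+j₂, i.e. J ∈ [1, 3]; J = 6 is outside ✗ ⇒ coefficient is 0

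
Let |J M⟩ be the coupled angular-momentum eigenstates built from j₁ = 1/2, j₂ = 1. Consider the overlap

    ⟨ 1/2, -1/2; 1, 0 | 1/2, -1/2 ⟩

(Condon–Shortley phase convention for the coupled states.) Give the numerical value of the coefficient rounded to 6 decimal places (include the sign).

√[2·1!0!1!/3! · 0!1!1!1!0!1!] = √(1/3)
  +(−1)^1/∏(1,0,0,0,0,1)! = -1  (running -1)
⟨..|..⟩ = √(1/3)·(-1) = -0.577350

−√(1/3) = -0.577350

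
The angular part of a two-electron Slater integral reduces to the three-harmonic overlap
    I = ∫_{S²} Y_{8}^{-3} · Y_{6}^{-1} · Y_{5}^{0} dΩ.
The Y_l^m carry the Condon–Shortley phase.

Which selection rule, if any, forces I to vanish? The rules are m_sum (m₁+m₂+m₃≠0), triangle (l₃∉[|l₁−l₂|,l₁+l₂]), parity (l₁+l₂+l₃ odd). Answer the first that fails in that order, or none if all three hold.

m_sum

Σmᵢ = -4  ✗
l₃∈[|l₁−l₂|,l₁+l₂]=[2,14], have l₃=5
Σlᵢ = 19 ⇒ odd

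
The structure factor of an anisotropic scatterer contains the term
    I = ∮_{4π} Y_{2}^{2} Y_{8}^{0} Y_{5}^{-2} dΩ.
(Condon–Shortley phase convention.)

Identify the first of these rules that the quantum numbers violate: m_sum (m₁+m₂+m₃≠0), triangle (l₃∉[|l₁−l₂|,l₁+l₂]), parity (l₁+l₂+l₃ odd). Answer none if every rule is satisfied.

m₁+m₂+m₃ = 2 + 0 − 2 = 0  ✓
triangle: need |l₁−l₂| ≤ l₃ ≤ l₁+l₂ = [6,10]; l₃=5 is outside  ✗
parity: l₁+l₂+l₃ = 15 is odd

triangle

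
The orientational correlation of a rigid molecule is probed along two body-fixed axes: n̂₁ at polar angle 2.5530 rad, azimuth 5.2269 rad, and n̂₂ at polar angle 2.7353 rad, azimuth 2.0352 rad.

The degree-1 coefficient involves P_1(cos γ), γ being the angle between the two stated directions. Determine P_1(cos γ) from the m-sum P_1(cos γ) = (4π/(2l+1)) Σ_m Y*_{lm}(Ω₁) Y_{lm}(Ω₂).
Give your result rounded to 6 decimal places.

0.544874

Addition theorem: P_1(cos γ) = (4π/3) Σ_m Y*_{lm}(Ω₁) Y_{lm}(Ω₂), m = −1…1:
  [-1]  conj(Y_{1,-1})(Ω₁) = 0.09439 - 0.16698j ; Y_{1,-1}(Ω₂) = -0.06116 - 0.12208j ; Δ = -0.02616 - 0.00131j
  [+0]  conj(Y_{1,0})(Ω₁) = -0.40638 + 0.00000j ; Y_{1,0}(Ω₂) = -0.44883 + 0.00000j ; Δ = 0.18239 + 0.00000j
  [+1]  conj(Y_{1,1})(Ω₁) = -0.09439 - 0.16698j ; Y_{1,1}(Ω₂) = 0.06116 - 0.12208j ; Δ = -0.02616 + 0.00131j
Accumulated sum 0.13008 + 0.00000j; after 4π/(2l+1) scaling, 0.54487 + 0.00000j ⇒ P_1 = 0.544874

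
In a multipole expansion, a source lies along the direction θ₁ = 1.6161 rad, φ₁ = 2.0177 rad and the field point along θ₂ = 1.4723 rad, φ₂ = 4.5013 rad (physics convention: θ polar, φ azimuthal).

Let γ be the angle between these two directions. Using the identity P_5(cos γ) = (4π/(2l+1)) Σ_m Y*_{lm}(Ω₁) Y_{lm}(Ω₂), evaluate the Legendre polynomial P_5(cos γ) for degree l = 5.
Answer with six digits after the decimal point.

Term-by-term m-sum for l=5 (normalisation 4π/11 = 1.142397):
  [-5]  conj(Y_{5,-5})(Ω₁) = -0.36373 - 0.28447j ; Y_{5,-5}(Ω₂) = -0.39416 + 0.22325j ; Δ = 0.20687 + 0.03092j
  [-4]  conj(Y_{5,-4})(Ω₁) = 0.01424 - 0.06465j ; Y_{5,-4}(Ω₂) = 0.09402 + 0.10582j ; Δ = 0.00818 - 0.00457j
  [-3]  conj(Y_{5,-3})(Ω₁) = -0.32959 + 0.07720j ; Y_{5,-3}(Ω₂) = -0.18420 + 0.25091j ; Δ = 0.04134 - 0.09692j
  [-2]  conj(Y_{5,-2})(Ω₁) = -0.04769 - 0.05934j ; Y_{5,-2}(Ω₂) = 0.14619 + 0.06567j ; Δ = -0.00308 - 0.01181j
  [-1]  conj(Y_{5,-1})(Ω₁) = -0.13432 + 0.28027j ; Y_{5,-1}(Ω₂) = -0.05787 + 0.27007j ; Δ = -0.06792 - 0.05250j
  [+0]  conj(Y_{5,0})(Ω₁) = -0.07869 + 0.00000j ; Y_{5,0}(Ω₂) = 0.16479 + 0.00000j ; Δ = -0.01297 + 0.00000j
  [+1]  conj(Y_{5,1})(Ω₁) = 0.13432 + 0.28027j ; Y_{5,1}(Ω₂) = 0.05787 + 0.27007j ; Δ = -0.06792 + 0.05250j
  [+2]  conj(Y_{5,2})(Ω₁) = -0.04769 + 0.05934j ; Y_{5,2}(Ω₂) = 0.14619 - 0.06567j ; Δ = -0.00308 + 0.01181j
  [+3]  conj(Y_{5,3})(Ω₁) = 0.32959 + 0.07720j ; Y_{5,3}(Ω₂) = 0.18420 + 0.25091j ; Δ = 0.04134 + 0.09692j
  [+4]  conj(Y_{5,4})(Ω₁) = 0.01424 + 0.06465j ; Y_{5,4}(Ω₂) = 0.09402 - 0.10582j ; Δ = 0.00818 + 0.00457j
  [+5]  conj(Y_{5,5})(Ω₁) = 0.36373 - 0.28447j ; Y_{5,5}(Ω₂) = 0.39416 + 0.22325j ; Δ = 0.20687 - 0.03092j
Total Σ_m = 0.35783 + 0.00000j. Multiply by 1.142397: 0.40878 + 0.00000j. P_5(cos γ) = 0.408784

0.408784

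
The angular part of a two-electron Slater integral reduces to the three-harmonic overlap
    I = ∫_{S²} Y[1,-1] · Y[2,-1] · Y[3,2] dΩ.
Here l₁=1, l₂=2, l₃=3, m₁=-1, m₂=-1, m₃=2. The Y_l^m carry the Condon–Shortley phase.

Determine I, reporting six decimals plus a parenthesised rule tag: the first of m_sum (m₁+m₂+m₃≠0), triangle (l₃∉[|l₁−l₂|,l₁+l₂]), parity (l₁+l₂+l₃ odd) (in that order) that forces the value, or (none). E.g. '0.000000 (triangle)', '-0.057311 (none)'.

0.261169 (none)

Checks pass: Σm=0; 6 even; l₃=3∈[1,3].
(2·1+1)(2·2+1)(2·3+1) = 105
Δ: 0! 2! 4! / 7! → 1/105
sum: t=0:+1/4 = 1/4
3j²(1 2 3; 0 0 0) = Δ·Π!·Σ² = 3/35  (sign -1)
sum: t=0:+1/12 = 1/12
3j²(1 2 3; -1 -1 2) = Δ·Π!·Σ² = 2/21  (sign -1)
combine: 4πI² = 105·3/35·2/21 = 6/7
take √, sign +1: I = 0.26116903
No selection rule forces the value: the integral is nonzero (none).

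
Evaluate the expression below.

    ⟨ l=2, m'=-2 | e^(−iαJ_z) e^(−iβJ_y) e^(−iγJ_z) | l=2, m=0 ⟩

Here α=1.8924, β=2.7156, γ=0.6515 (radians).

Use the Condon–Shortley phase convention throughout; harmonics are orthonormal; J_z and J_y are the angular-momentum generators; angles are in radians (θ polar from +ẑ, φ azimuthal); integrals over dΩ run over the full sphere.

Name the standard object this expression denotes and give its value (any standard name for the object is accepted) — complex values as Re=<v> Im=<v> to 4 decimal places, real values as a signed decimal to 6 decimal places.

This is a Wigner D-matrix element — the rotation-matrix element ⟨l m'| R(α,β,γ) |l m⟩ in the angular-momentum basis.
D^2_{-2,0}(1.8924,2.7156,0.6515) = e^{-i·-2·1.8924}·d^2_{-2,0}(2.7156)·e^{-i·0·0.6515}. Compute d first:
With c≡cos(β/2)=0.211389 and s≡sin(β/2)=0.977402, N=[1·24·2·2]^{1/2}=9.797959
k∈{2} keeps every argument non-negative
  k=2: (−1)^0·9.7980/(4)·0.2114^2·0.9774^2 = +0.104566
d^2_{-2,0}(2.7156) = +0.104566
Phases: e^{-i·(-2)·1.8924}=-0.800176-0.599765i, e^{-i·(0)·0.6515}=+1.000000+0.000000i ⇒ D=-0.083671-0.062715i

Wigner D-matrix element, Re=-0.0837 Im=-0.0627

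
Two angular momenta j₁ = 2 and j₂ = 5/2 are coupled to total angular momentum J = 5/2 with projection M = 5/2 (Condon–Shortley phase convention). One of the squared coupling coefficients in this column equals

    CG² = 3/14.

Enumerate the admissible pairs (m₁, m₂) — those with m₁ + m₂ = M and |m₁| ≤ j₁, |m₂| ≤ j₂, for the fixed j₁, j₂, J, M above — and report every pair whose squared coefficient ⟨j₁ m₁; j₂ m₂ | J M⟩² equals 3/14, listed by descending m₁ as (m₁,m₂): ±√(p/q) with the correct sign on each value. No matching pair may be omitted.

(2,1/2): +√(3/14)

Admissible pairs with m₁+m₂ = M = 5/2: (0,5/2), (1,3/2), (2,1/2)
  (m₁,m₂)=(2,1/2): CG² = 3/14, CG = +√(3/14)   ← matches the target
  (m₁,m₂)=(1,3/2): CG² = 3/7, CG = −√(3/7)
  (m₁,m₂)=(0,5/2): CG² = 5/14, CG = +√(5/14)
Pairs with CG² = 3/14: (2,1/2): +√(3/14)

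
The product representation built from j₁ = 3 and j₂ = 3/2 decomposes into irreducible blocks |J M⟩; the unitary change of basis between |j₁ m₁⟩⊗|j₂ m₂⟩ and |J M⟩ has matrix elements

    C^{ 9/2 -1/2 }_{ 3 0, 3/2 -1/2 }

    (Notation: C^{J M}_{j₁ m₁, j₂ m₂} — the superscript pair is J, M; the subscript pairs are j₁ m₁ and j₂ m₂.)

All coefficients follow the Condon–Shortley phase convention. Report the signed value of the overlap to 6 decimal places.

√[10·0!6!3!/10! · 3!3!1!2!4!5!] = √(17280/7)
  +(−1)^0/∏(0,0,3,1,3,2)! = 1/72  (running 1/72)
⟨..|..⟩ = √(17280/7)·(1/72) = +0.690066

+√(10/21) = +0.690066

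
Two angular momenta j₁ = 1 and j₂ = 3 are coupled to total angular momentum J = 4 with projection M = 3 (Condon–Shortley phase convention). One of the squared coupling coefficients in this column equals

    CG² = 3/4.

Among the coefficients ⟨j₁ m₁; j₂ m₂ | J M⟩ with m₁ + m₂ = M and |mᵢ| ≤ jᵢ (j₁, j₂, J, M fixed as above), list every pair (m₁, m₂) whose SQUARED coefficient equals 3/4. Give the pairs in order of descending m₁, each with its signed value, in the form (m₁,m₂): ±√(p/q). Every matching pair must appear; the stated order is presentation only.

Admissible pairs with m₁+m₂ = M = 3: (0,3), (1,2)
  (m₁,m₂)=(1,2): CG² = 3/4, CG = +√(3/4)   ← matches the target
  (m₁,m₂)=(0,3): CG² = 1/4, CG = +√(1/4)
Pairs with CG² = 3/4: (1,2): +√(3/4)

(1,2): +√(3/4)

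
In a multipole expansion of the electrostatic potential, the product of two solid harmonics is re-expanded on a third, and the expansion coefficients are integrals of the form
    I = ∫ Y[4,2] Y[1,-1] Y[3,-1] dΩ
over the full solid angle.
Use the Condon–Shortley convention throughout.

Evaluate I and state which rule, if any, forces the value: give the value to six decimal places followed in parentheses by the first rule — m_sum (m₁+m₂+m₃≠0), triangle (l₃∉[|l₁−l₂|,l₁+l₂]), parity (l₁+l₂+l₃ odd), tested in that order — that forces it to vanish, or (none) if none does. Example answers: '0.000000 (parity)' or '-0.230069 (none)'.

0.238414 (none)

Rules hold: Σm=0, L=8 even, 3≤3≤5.
N = 9·3·7 = 189
Δ = 2!·6!·0!/9! = 1/252
Racah Σ t=1..1: t=1:−1/36 = -1/36
⇒ 3j(4 1 3; 0 0 0)² = 4/63, sgn +1
Racah Σ t=0..0: t=0:+1/96 = 1/96
⇒ 3j(4 1 3; 2 -1 -1)² = 5/84, sgn +1
4πI² = N·(3j₀)²·(3jₘ)² = 5/7
I = +1·√(0.714286/4π) = 0.23841361
No selection rule forces the value: the integral is nonzero (none).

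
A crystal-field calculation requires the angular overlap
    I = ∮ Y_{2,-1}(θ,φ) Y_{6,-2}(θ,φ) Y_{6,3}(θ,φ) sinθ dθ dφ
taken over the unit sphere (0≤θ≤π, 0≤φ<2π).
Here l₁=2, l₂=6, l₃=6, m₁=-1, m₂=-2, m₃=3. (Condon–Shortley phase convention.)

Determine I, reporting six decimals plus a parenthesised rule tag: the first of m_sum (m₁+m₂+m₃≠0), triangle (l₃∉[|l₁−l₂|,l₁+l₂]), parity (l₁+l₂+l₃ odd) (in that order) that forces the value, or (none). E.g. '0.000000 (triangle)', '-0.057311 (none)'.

-0.140463 (none)

Rules hold: Σm=0, L=14 even, 4≤6≤8.
N = 5·13·13 = 845
Δ = 2!·2!·10!/15! = 1/90090
Racah Σ t=0..2: t=0:+1/69120 t=1:−1/14400 t=2:+1/69120 = -7/172800
⇒ 3j(2 6 6; 0 0 0)² = 14/715, sgn -1
Racah Σ t=1..2: t=1:−1/60480 t=2:+1/161280 = -1/96768
⇒ 3j(2 6 6; -1 -2 3)² = 15/1001, sgn +1
4πI² = N·(3j₀)²·(3jₘ)² = 30/121
I = -1·√(0.247934/4π) = -0.14046335
No selection rule forces the value: the integral is nonzero (none).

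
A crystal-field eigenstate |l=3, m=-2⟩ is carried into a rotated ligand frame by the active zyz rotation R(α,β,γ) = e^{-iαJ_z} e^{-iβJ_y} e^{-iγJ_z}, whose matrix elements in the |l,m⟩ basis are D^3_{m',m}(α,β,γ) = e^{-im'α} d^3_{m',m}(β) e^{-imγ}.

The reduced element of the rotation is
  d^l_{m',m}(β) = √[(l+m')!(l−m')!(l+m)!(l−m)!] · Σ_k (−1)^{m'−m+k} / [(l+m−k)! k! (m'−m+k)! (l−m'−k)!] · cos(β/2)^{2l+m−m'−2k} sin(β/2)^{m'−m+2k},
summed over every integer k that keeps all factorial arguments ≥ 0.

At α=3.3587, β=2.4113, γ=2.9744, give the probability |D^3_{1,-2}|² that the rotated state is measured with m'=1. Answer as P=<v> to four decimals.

P=0.3229

First d^3_{1,-2}(β=2.4113), then the phase factors e^{-i(1)α} and e^{-i(-2)γ}:
Half-angle: c=0.357086, s=0.934072. N=√(24·2·1·120)=75.894664
Admissible k: 0..1 (factorial args all ≥0)
  k=0: (−1)^3·75.8947/(12)·0.3571^3·0.9341^3 = -0.234687
  k=1: (−1)^4·75.8947/(24)·0.3571^1·0.9341^5 = +0.802922
d^3_{1,-2}(2.4113) = -0.234687 +0.802922 = +0.568235
|D^3_{1,-2}|² = |d^3_{1,-2}(β)|² = (+0.568235)² = 0.322891 (the z-rotation phases have unit modulus)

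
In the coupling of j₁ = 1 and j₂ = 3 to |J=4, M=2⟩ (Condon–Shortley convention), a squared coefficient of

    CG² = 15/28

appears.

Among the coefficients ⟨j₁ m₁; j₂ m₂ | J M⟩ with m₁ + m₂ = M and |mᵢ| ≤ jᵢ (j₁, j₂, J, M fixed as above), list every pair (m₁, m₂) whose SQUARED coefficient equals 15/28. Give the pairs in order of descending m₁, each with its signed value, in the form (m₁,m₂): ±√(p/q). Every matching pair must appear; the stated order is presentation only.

Admissible pairs with m₁+m₂ = M = 2: (-1,3), (0,2), (1,1)
  (m₁,m₂)=(1,1): CG² = 15/28, CG = +√(15/28)   ← matches the target
  (m₁,m₂)=(0,2): CG² = 3/7, CG = +√(3/7)
  (m₁,m₂)=(-1,3): CG² = 1/28, CG = +√(1/28)
Pairs with CG² = 15/28: (1,1): +√(15/28)

(1,1): +√(15/28)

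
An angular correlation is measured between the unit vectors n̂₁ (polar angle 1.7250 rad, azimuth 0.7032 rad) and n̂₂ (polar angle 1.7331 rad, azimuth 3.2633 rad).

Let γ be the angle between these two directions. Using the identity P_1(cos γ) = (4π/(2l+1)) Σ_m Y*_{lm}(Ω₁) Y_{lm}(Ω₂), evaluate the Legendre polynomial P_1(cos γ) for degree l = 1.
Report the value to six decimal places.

Addition theorem: P_1(cos γ) = (4π/3) Σ_m Y*_{lm}(Ω₁) Y_{lm}(Ω₂), m = −1…1:
  m=-1: (0.260408, 0.220767) × (-0.338431, 0.041394) = (-0.097269, -0.063935)  (running Σ = (-0.097269, -0.063935))
  m=0: (-0.075046, -0.000000) × (-0.078954, 0.000000) = (0.005925, 0.000000)  (running Σ = (-0.091343, -0.063935))
  m=1: (-0.260408, 0.220767) × (0.338431, 0.041394) = (-0.097269, 0.063935)  (running Σ = (-0.188612, 0.000000))
Total Σ_m = (-0.188612, 0.000000). Multiply by 4.188790: (-0.790057, 0.000000). P_1(cos γ) = -0.790057

-0.790057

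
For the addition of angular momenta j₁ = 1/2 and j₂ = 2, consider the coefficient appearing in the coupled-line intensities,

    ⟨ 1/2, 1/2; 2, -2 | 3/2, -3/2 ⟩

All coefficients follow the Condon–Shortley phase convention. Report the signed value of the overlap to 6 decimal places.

+√(4/5) = +0.894427

triangle: 1!×0!×3!/5! = 6/120
(j±m)!: 1!×0!×0!×4!×0!×3! = 144
prefactor² = (2J+1)×Δ×N² = 144/5
  k=0: +1/(0!×1!×0!×0!×0!×3!) = 1/6
Σ = 1/6  ⇒  CG² = 144/5×(1/6)² = 4/5
CG = +√(4/5) = +0.894427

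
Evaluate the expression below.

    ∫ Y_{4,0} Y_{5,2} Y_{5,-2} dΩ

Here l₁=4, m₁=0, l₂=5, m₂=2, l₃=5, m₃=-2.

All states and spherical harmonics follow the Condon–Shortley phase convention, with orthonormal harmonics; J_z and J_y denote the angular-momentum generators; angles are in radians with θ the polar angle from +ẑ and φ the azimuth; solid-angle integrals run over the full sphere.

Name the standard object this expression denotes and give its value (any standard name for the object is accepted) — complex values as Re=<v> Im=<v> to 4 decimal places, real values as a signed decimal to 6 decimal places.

Gaunt coefficient, -0.021700

This is a Gaunt coefficient — the integral of a triple product of spherical harmonics over the sphere.
Rules hold: Σm=0, L=14 even, 1≤5≤9.
N = 9·11·11 = 1089
Δ = 4!·4!·6!/15! = 1/3153150
Racah Σ t=0..4: t=0:+1/69120 t=1:−1/1728 t=2:+1/576 t=3:−1/1728 t=4:+1/69120 = 7/11520
⇒ 3j(4 5 5; 0 0 0)² = 2/143, sgn -1
Racah Σ t=1..4: t=1:−1/25920 t=2:+1/1920 t=3:−1/1728 t=4:+1/20736 = -1/20736
⇒ 3j(4 5 5; 0 2 -2)² = 1/2574, sgn +1
4πI² = N·(3j₀)²·(3jₘ)² = 1/169
I = -1·√(0.00591716/4π) = -0.02169960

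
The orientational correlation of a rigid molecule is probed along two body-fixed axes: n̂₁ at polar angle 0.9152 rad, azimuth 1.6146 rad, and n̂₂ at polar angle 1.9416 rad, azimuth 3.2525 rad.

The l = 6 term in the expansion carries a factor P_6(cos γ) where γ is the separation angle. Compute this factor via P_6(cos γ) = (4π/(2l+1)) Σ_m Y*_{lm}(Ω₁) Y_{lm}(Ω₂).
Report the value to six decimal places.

Addition theorem: P_6(cos γ) = (4π/13) Σ_m Y*_{lm}(Ω₁) Y_{lm}(Ω₂), m = −6…6:
  m=-6: Y*=-0.11573 - 0.03114j  Y=0.24911 - 0.19552j  product -0.03492 + 0.01487j
  m=-5: Y*=-0.06937 + 0.31166j  Y=0.36259 - 0.22458j  product 0.04484 + 0.12858j
  m=-4: Y*=0.42835 + 0.07583j  Y=0.10806 - 0.05135j  product 0.05018 - 0.01380j
  m=-3: Y*=0.02820 - 0.21338j  Y=-0.28099 + 0.09710j  product 0.01279 + 0.06269j
  m=-2: Y*=0.23070 + 0.02026j  Y=-0.21930 + 0.04946j  product -0.05159 + 0.00697j
  m=-1: Y*=0.01387 - 0.31653j  Y=0.22537 - 0.02510j  product -0.00482 - 0.07168j
  m=+0: Y*=0.15081 + 0.00000j  Y=0.24660 + 0.00000j  product 0.03719 + 0.00000j
  m=+1: Y*=-0.01387 - 0.31653j  Y=-0.22537 - 0.02510j  product -0.00482 + 0.07168j
  m=+2: Y*=0.23070 - 0.02026j  Y=-0.21930 - 0.04946j  product -0.05159 - 0.00697j
  m=+3: Y*=-0.02820 - 0.21338j  Y=0.28099 + 0.09710j  product 0.01279 - 0.06269j
  m=+4: Y*=0.42835 - 0.07583j  Y=0.10806 + 0.05135j  product 0.05018 + 0.01380j
  m=+5: Y*=0.06937 + 0.31166j  Y=-0.36259 - 0.22458j  product 0.04484 - 0.12858j
  m=+6: Y*=-0.11573 + 0.03114j  Y=0.24911 + 0.19552j  product -0.03492 - 0.01487j
Σ over m = 0.07016 - 0.00000j; ×(4π/13) → 0.06782 - 0.00000j. Real part: 0.067823

0.067823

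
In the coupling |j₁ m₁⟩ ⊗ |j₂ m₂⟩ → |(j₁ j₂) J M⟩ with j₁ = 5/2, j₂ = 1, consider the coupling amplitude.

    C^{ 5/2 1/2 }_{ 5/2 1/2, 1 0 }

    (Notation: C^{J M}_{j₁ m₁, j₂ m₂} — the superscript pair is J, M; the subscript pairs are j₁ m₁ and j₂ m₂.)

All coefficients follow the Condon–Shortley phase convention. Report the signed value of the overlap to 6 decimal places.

+0.169031  (= +√(1/35))

triangle: 1!*4!*1!/7! = 24/5040
(j±m)!: 3!*2!*1!*1!*3!*2! = 144
prefactor² = (2J+1)*Δ*N² = 144/35
  k=0: +1/(0!*1!*2!*1!*2!*0!) = 1/4
  k=1: −1/(1!*0!*1!*0!*3!*1!) = -1/6
Σ = 1/12  ⇒  CG² = 144/35*(1/12)² = 1/35
CG = +√(1/35) = +0.169031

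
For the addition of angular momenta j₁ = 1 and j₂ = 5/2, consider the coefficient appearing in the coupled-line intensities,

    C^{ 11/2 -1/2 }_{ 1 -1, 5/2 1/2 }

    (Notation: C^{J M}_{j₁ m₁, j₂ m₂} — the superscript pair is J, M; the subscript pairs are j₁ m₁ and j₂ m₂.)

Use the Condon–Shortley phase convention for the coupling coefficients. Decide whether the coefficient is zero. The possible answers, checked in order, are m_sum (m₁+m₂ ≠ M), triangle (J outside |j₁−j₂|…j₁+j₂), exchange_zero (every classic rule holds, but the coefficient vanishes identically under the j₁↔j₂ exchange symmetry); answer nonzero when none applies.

triangle

m-sum: m₁+m₂ = -1+1/2 = -1/2, M = -1/2  ✓
triangle: need |j₁−j₂| ≤ J ≤ j₁+j₂, i.e. J ∈ [3/2, 7/2]; J = 11/2 is outside ✗ ⇒ coefficient is 0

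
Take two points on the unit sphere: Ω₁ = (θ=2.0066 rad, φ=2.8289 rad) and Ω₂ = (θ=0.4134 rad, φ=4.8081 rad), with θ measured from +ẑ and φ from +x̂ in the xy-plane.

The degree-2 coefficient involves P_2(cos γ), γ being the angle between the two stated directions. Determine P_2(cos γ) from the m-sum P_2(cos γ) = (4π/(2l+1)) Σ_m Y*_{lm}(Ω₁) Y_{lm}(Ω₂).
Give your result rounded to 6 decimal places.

Addition theorem: P_2(cos γ) = (4π/5) Σ_m Y*_{lm}(Ω₁) Y_{lm}(Ω₂), m = −2…2:
  m=-2: Y*=(0.257360, -0.185832)  Y=(-0.061200, 0.011860)  product (-0.013546, 0.014425)
  m=-1: Y*=(0.281305, -0.090945)  Y=(0.027160, 0.282907)  product (0.033369, 0.077113)
  m=+0: Y*=(-0.146782, -0.000000)  Y=(0.478086, 0.000000)  product (-0.070174, -0.000000)
  m=+1: Y*=(-0.281305, -0.090945)  Y=(-0.027160, 0.282907)  product (0.033369, -0.077113)
  m=+2: Y*=(0.257360, 0.185832)  Y=(-0.061200, -0.011860)  product (-0.013546, -0.014425)
Accumulated sum (-0.030528, -0.000000); after 4π/(2l+1) scaling, (-0.076726, -0.000000) ⇒ P_2 = -0.076726

-0.076726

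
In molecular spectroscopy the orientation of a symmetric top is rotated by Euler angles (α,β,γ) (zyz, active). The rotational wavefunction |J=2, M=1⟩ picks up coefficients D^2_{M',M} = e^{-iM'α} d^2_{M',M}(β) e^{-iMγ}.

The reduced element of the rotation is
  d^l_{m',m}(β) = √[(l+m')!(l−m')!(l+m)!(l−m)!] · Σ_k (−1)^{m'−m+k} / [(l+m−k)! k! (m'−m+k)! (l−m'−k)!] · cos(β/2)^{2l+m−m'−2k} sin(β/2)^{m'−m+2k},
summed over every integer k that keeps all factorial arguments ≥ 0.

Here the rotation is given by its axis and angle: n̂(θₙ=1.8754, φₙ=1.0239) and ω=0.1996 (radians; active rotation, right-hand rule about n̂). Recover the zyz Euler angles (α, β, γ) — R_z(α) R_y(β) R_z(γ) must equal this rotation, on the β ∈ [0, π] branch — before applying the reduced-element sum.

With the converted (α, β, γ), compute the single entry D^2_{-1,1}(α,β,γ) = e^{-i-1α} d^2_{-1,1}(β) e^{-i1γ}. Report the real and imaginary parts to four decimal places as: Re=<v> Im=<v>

Axis–angle → zyz. n̂ = (sinθₙcosφₙ, sinθₙsinφₙ, cosθₙ) = (+0.496099, +0.814823, -0.299915), ω = 0.1996.
R = I cosω + sinω [n̂]ₓ + (1−cosω) n̂n̂ᵀ gives
  R = [+0.985032, +0.067492, +0.158607; -0.051441, +0.993328, -0.103217; -0.164515, +0.093513, +0.981932]
β = atan2(√(R₁₃²+R₂₃²), R₃₃) = 0.190383; α = atan2(R₂₃, R₁₃) mod 2π = 5.706267; γ = atan2(R₃₂, −R₃₁) mod 2π = 0.516874
Split into d^2_{-1,1}(β=0.1904) × two z-phases.
c=cos(0.190383/2)=0.995473, s=sin(0.190383/2)=0.095048; N=√[1·6·6·1]=6.000000
k∈{2,3} keeps every argument non-negative
  k=2: (−1)^0·6.0000/(2)·0.9955^2·0.0950^2 = +0.026857
  k=3: (−1)^1·6.0000/(6)·0.9955^0·0.0950^4 = -0.000082
d^2_{-1,1}(0.1904) = +0.026857 -0.000082 = +0.026776
Phases: e^{-i·(-1)·5.7063}=+0.838147-0.545444i, e^{-i·(1)·0.5169}=+0.869368-0.494165i ⇒ D=+0.012293-0.023787i

Re=0.0123 Im=-0.0238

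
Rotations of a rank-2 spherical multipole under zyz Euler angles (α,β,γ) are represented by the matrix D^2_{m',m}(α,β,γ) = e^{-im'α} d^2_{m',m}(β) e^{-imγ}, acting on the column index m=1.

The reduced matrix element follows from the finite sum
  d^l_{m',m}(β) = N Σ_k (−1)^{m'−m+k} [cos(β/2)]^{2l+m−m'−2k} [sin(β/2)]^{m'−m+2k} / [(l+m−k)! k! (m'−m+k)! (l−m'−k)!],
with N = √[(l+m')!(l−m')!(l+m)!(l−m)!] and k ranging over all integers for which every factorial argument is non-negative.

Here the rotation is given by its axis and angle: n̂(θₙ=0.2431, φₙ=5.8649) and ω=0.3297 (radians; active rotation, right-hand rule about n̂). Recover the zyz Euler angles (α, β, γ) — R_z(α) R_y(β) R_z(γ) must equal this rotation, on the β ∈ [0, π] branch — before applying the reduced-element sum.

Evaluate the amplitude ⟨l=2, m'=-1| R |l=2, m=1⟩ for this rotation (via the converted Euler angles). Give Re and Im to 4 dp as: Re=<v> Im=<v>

Re=-0.0031 Im=0.0035

Axis–angle → zyz. n̂ = (sinθₙcosφₙ, sinθₙsinφₙ, cosθₙ) = (+0.219960, -0.097776, +0.970596), ω = 0.3297.
R = I cosω + sinω [n̂]ₓ + (1−cosω) n̂n̂ᵀ gives
  R = [+0.948745, -0.315398, -0.020157; +0.313081, +0.946654, -0.076325; +0.043155, +0.066103, +0.996879]
β = atan2(√(R₁₃²+R₂₃²), R₃₃) = 0.079025; α = atan2(R₂₃, R₁₃) mod 2π = 4.454190; γ = atan2(R₃₂, −R₃₁) mod 2π = 2.149168
First d^2_{-1,1}(β=0.0790), then the phase factors e^{-i(-1)α} and e^{-i(1)γ}:
Half-angle: c=0.999219, s=0.039502. N=√(1·6·6·1)=6.000000
Admissible k: 2..3 (factorial args all ≥0)
  k=2: (−1)^0·6.0000/(2)·0.9992^2·0.0395^2 = +0.004674
  k=3: (−1)^1·6.0000/(6)·0.9992^0·0.0395^4 = -0.000002
d^2_{-1,1}(0.0790) = +0.004674 -0.000002 = +0.004671
Attach z-rotation phases: D = e^{-i(-1)(4.4542)}·(+0.004671)·e^{-i(1)(2.1492)} = -0.003130+0.003468i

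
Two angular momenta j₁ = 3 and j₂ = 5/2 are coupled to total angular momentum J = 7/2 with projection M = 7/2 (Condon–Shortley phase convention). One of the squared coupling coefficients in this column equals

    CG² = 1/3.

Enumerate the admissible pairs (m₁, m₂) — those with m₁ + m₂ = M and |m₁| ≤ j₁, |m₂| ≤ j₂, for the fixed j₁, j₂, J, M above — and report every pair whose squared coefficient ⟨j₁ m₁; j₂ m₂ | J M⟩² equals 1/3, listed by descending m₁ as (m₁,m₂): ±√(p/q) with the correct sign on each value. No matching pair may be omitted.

(3,1/2): +√(1/3)

Admissible pairs with m₁+m₂ = M = 7/2: (1,5/2), (2,3/2), (3,1/2)
  (m₁,m₂)=(3,1/2): CG² = 1/3, CG = +√(1/3)   ← matches the target
  (m₁,m₂)=(2,3/2): CG² = 4/9, CG = −√(4/9)
  (m₁,m₂)=(1,5/2): CG² = 2/9, CG = +√(2/9)
Pairs with CG² = 1/3: (3,1/2): +√(1/3)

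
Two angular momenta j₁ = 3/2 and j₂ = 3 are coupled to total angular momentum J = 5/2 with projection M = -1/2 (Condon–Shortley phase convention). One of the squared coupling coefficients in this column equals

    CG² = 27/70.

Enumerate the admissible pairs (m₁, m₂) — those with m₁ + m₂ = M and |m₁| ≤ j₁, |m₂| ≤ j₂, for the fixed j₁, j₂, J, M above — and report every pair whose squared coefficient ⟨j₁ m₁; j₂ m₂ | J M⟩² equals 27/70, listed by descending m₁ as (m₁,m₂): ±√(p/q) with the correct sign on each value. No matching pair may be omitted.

(-3/2,1): +√(27/70)

Admissible pairs with m₁+m₂ = M = -1/2: (-3/2,1), (-1/2,0), (1/2,-1), (3/2,-2)
  (m₁,m₂)=(3/2,-2): CG² = 3/7, CG = +√(3/7)
  (m₁,m₂)=(1/2,-1): CG² = 1/70, CG = −√(1/70)
  (m₁,m₂)=(-1/2,0): CG² = 6/35, CG = −√(6/35)
  (m₁,m₂)=(-3/2,1): CG² = 27/70, CG = +√(27/70)   ← matches the target
Pairs with CG² = 27/70: (-3/2,1): +√(27/70)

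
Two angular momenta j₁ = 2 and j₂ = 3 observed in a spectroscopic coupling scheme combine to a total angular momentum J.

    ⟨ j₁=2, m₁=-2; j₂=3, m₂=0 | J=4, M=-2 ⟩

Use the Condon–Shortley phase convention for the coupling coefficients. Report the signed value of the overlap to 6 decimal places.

−√(3/7) ≈ -0.654654

√[9·1!3!5!/10! · 0!4!3!3!2!6!] = √(15552/7)
  +(−1)^1/∏(1,0,3,2,0,3)! = -1/72  (running -1/72)
⟨..|..⟩ = √(15552/7)·(-1/72) = -0.654654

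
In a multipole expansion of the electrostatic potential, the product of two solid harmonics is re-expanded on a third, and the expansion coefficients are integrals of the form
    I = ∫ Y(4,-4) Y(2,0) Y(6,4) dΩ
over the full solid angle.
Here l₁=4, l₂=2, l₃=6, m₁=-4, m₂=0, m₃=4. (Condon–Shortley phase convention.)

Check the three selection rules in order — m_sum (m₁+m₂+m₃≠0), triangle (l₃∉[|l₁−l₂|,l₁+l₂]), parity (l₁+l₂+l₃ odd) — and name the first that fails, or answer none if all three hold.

m₁+m₂+m₃ = -4 + 0 + 4 = 0  ✓
triangle: |4−2|=2 ≤ l₃=6 ≤ 4+2=6  ✓
parity: l₁+l₂+l₃ = 12 is even  ✓

none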